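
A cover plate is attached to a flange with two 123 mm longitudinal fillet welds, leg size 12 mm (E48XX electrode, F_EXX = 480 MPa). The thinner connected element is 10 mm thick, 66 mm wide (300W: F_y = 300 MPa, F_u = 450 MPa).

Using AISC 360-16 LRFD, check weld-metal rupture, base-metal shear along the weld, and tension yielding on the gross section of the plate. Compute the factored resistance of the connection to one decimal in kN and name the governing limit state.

Weld metal: throat = 0.707×12 = 8.484 mm, L = 2×123 = 246 mm. φR_n = 0.75 × 0.6 × 480 × 8.484 × 246 = 450.8 kN.
Base metal shear (10 mm plate): yield φR_n = 1.0×0.6×300×10×246 = 442.8 kN; rupture φR_n = 0.75×0.6×450×10×246 = 498.2 kN; take 442.8 kN (yield).
Tension yield (gross): A_g = 66×10 = 660 mm². φR_n = 0.90 × 300 × 660 = 178.2 kN.
Governing: min(450.8, 442.8, 178.2) = 178.2 kN → gross-section yield.

178.2 kN (gross-section yield governs)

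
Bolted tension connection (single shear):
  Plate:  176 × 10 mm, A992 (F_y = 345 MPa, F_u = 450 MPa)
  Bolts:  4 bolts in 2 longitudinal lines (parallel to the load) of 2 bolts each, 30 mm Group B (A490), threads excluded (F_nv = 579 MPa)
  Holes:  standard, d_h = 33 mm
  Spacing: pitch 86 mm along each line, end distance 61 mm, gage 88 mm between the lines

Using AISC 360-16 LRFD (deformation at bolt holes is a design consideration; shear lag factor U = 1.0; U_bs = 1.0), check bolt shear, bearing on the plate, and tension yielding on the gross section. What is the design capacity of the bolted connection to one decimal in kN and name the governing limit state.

Bolt shear: A_b = π(30)²/4 = 706.86 mm². φR_n = 0.75 × 579 × 706.86 × 4 × 1 = 1227.8 kN.
Bearing (10 mm plate, F_u = 450 MPa): end bolts L_c = 61 − 33/2 = 44.5, R_n = min(1.2×44.5×10×450, 2.4×30×10×450) = 240.3 kN/bolt; interior L_c = 86 − 33 = 53, R_n = 286.2 kN/bolt. φR_n = 0.75 × (2×240.3 + 2×286.2) = 789.8 kN.
Tension yield (gross): A_g = 176×10 = 1760 mm². φR_n = 0.90 × 345 × 1760 = 546.5 kN.
Governing: min(1227.8, 789.8, 546.5) = 546.5 kN → gross-section yield.

546.5 kN (gross-section yield governs)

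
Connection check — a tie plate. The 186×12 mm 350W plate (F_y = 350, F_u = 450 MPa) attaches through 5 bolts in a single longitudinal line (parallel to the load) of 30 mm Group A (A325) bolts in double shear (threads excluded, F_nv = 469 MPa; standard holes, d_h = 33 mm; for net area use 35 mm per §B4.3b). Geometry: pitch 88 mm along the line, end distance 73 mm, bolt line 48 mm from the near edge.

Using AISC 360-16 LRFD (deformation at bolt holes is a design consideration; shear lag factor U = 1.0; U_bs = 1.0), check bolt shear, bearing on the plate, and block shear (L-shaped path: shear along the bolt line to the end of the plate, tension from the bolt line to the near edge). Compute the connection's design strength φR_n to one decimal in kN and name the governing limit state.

773.6 kN (block shear governs)

Bolt shear: A_b = π(30)²/4 = 706.86 mm². φR_n = 0.75 × 469 × 706.86 × 5 × 2 = 2486.4 kN.
Bearing (12 mm plate, F_u = 450 MPa): end bolts L_c = 73 − 33/2 = 56.5, R_n = min(1.2×56.5×12×450, 2.4×30×12×450) = 366.12 kN/bolt; interior L_c = 88 − 33 = 55, R_n = 356.4 kN/bolt. φR_n = 0.75 × (1×366.12 + 4×356.4) = 1343.8 kN.
Block shear: shear path 1×[73+4×88] = 1×425 mm, A_gv = 5100, A_nv = 1×(425 − 4.5×35)×12 = 3210 mm²; tension to near edge: (48 − 0.5×35)×12 = 366 mm². R_n = min(0.6×450×3210, 0.6×350×5100) + 1.0×450×366 = min(866.7, 1071) + 164.7 = 1031.4 kN. φR_n = 0.75 × 1031.4 = 773.6 kN.
Governing: min(2486.4, 1343.8, 773.6) = 773.6 kN → block shear.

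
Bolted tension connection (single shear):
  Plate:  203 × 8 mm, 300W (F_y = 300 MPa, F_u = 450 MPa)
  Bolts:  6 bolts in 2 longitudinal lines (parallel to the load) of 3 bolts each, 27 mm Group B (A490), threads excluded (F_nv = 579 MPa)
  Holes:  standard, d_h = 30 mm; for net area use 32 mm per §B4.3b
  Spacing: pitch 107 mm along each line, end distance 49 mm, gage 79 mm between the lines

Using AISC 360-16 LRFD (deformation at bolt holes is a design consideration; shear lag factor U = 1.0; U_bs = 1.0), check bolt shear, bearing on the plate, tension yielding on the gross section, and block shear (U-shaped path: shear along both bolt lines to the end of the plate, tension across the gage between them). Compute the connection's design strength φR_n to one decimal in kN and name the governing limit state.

Bolt shear: A_b = π(27)²/4 = 572.56 mm². φR_n = 0.75 × 579 × 572.56 × 6 × 1 = 1491.8 kN.
Bearing (8 mm plate, F_u = 450 MPa): end bolts L_c = 49 − 30/2 = 34, R_n = min(1.2×34×8×450, 2.4×27×8×450) = 146.88 kN/bolt; interior L_c = 107 − 30 = 77, R_n = 233.28 kN/bolt. φR_n = 0.75 × (2×146.88 + 4×233.28) = 920.2 kN.
Tension yield (gross): A_g = 203×8 = 1624 mm². φR_n = 0.90 × 300 × 1624 = 438.5 kN.
Block shear: shear path 2×[49+2×107] = 2×263 mm, A_gv = 4208, A_nv = 2×(263 − 2.5×32)×8 = 2928 mm²; tension across gage: (79 − 1×32)×8 = 376 mm². R_n = min(0.6×450×2928, 0.6×300×4208) + 1.0×450×376 = min(790.56, 757.44) + 169.2 = 926.64 kN. φR_n = 0.75 × 926.64 = 695.0 kN.
Governing: min(1491.8, 920.2, 438.5, 695.0) = 438.5 kN → gross-section yield.

438.5 kN (gross-section yield governs)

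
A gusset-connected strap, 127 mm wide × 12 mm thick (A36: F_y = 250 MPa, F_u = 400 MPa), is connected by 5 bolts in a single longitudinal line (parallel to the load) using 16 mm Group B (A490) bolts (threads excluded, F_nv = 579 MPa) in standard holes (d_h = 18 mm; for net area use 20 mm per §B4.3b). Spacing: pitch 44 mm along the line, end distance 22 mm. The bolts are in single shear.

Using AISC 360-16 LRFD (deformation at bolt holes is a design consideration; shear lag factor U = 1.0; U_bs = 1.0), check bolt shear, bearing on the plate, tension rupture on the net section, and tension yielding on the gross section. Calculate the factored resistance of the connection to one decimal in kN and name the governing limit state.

342.9 kN (gross-section yield governs)

Bolt shear: A_b = π(16)²/4 = 201.06 mm². φR_n = 0.75 × 579 × 201.06 × 5 × 1 = 436.6 kN.
Bearing (12 mm plate, F_u = 400 MPa): end bolts L_c = 22 − 18/2 = 13, R_n = min(1.2×13×12×400, 2.4×16×12×400) = 74.88 kN/bolt; interior L_c = 44 − 18 = 26, R_n = 149.76 kN/bolt. φR_n = 0.75 × (1×74.88 + 4×149.76) = 505.4 kN.
Tension rupture (net): A_n = (127 − 1×20)×12 = 1284 mm² (U = 1.0, A_e = A_n). φR_n = 0.75 × 400 × 1284 = 385.2 kN.
Tension yield (gross): A_g = 127×12 = 1524 mm². φR_n = 0.90 × 250 × 1524 = 342.9 kN.
Governing: min(436.6, 505.4, 385.2, 342.9) = 342.9 kN → gross-section yield.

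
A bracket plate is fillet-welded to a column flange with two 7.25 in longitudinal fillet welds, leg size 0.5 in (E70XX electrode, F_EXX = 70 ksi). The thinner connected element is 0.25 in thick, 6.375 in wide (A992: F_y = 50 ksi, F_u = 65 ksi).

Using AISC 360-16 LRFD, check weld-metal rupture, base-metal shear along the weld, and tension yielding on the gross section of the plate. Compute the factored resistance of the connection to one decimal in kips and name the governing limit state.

Weld metal: throat = 0.707×0.5 = 0.3535 in, L = 2×7.25 = 14.5 in. φR_n = 0.75 × 0.6 × 70 × 0.3535 × 14.5 = 161.5 kips.
Base metal shear (0.25 in plate): yield φR_n = 1.0×0.6×50×0.25×14.5 = 108.8 kips; rupture φR_n = 0.75×0.6×65×0.25×14.5 = 106.0 kips; take 106.0 kips (rupture).
Tension yield (gross): A_g = 6.375×0.25 = 1.5938 in². φR_n = 0.90 × 50 × 1.5938 = 71.7 kips.
Governing: min(161.5, 106.0, 71.7) = 71.7 kips → gross-section yield.

71.7 kips (gross-section yield governs)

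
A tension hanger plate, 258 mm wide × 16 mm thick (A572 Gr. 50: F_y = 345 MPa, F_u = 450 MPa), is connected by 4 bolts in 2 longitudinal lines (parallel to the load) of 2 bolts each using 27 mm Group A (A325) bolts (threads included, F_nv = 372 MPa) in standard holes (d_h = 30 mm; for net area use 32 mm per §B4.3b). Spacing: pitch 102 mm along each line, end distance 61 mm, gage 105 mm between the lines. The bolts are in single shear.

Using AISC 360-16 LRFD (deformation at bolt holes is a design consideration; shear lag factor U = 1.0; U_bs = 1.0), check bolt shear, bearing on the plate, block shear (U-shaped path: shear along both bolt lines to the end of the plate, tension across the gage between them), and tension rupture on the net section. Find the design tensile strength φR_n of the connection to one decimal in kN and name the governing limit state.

639.0 kN (bolt shear governs)

Bolt shear: A_b = π(27)²/4 = 572.56 mm². φR_n = 0.75 × 372 × 572.56 × 4 × 1 = 639.0 kN.
Bearing (16 mm plate, F_u = 450 MPa): end bolts L_c = 61 − 30/2 = 46, R_n = min(1.2×46×16×450, 2.4×27×16×450) = 397.44 kN/bolt; interior L_c = 102 − 30 = 72, R_n = 466.56 kN/bolt. φR_n = 0.75 × (2×397.44 + 2×466.56) = 1296.0 kN.
Block shear: shear path 2×[61+1×102] = 2×163 mm, A_gv = 5216, A_nv = 2×(163 − 1.5×32)×16 = 3680 mm²; tension across gage: (105 − 1×32)×16 = 1168 mm². R_n = min(0.6×450×3680, 0.6×345×5216) + 1.0×450×1168 = min(993.6, 1079.7) + 525.6 = 1519.2 kN. φR_n = 0.75 × 1519.2 = 1139.4 kN.
Tension rupture (net): A_n = (258 − 2×32)×16 = 3104 mm² (U = 1.0, A_e = A_n). φR_n = 0.75 × 450 × 3104 = 1047.6 kN.
Governing: min(639.0, 1296.0, 1139.4, 1047.6) = 639.0 kN → bolt shear.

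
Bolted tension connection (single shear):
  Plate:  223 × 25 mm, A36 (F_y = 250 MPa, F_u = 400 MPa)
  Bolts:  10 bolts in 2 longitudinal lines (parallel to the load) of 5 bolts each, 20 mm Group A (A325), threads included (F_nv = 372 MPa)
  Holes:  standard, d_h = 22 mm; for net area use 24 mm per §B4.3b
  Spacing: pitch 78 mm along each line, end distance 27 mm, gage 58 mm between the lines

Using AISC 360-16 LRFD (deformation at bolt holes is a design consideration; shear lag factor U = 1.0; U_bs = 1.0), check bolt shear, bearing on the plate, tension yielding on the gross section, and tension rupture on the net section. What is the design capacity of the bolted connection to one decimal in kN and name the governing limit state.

Bolt shear: A_b = π(20)²/4 = 314.16 mm². φR_n = 0.75 × 372 × 314.16 × 10 × 1 = 876.5 kN.
Bearing (25 mm plate, F_u = 400 MPa): end bolts L_c = 27 − 22/2 = 16, R_n = min(1.2×16×25×400, 2.4×20×25×400) = 192 kN/bolt; interior L_c = 78 − 22 = 56, R_n = 480 kN/bolt. φR_n = 0.75 × (2×192 + 8×480) = 3168.0 kN.
Tension yield (gross): A_g = 223×25 = 5575 mm². φR_n = 0.90 × 250 × 5575 = 1254.4 kN.
Tension rupture (net): A_n = (223 − 2×24)×25 = 4375 mm² (U = 1.0, A_e = A_n). φR_n = 0.75 × 400 × 4375 = 1312.5 kN.
Governing: min(876.5, 3168.0, 1254.4, 1312.5) = 876.5 kN → bolt shear.

876.5 kN (bolt shear governs)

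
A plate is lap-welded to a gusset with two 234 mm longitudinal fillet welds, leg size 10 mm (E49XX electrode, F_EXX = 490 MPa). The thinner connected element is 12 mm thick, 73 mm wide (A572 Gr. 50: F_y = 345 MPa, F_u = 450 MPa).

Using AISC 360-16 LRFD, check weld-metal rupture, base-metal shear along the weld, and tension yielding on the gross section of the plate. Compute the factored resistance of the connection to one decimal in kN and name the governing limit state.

272.0 kN (gross-section yield governs)

Weld metal: throat = 0.707×10 = 7.07 mm, L = 2×234 = 468 mm. φR_n = 0.75 × 0.6 × 490 × 7.07 × 468 = 729.6 kN.
Base metal shear (12 mm plate): yield φR_n = 1.0×0.6×345×12×468 = 1162.5 kN; rupture φR_n = 0.75×0.6×450×12×468 = 1137.2 kN; take 1137.2 kN (rupture).
Tension yield (gross): A_g = 73×12 = 876 mm². φR_n = 0.90 × 345 × 876 = 272.0 kN.
Governing: min(729.6, 1137.2, 272.0) = 272.0 kN → gross-section yield.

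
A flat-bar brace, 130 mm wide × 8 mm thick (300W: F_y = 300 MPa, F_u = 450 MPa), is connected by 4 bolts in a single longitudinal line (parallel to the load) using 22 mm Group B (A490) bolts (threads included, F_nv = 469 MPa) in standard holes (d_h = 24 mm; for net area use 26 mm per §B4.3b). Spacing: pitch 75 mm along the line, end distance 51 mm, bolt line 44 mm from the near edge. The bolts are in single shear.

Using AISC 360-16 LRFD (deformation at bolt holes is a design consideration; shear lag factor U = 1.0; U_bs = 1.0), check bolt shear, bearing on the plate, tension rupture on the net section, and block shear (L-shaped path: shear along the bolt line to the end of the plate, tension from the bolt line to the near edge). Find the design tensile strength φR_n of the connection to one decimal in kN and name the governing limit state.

Bolt shear: A_b = π(22)²/4 = 380.13 mm². φR_n = 0.75 × 469 × 380.13 × 4 × 1 = 534.8 kN.
Bearing (8 mm plate, F_u = 450 MPa): end bolts L_c = 51 − 24/2 = 39, R_n = min(1.2×39×8×450, 2.4×22×8×450) = 168.48 kN/bolt; interior L_c = 75 − 24 = 51, R_n = 190.08 kN/bolt. φR_n = 0.75 × (1×168.48 + 3×190.08) = 554.0 kN.
Tension rupture (net): A_n = (130 − 1×26)×8 = 832 mm² (U = 1.0, A_e = A_n). φR_n = 0.75 × 450 × 832 = 280.8 kN.
Block shear: shear path 1×[51+3×75] = 1×276 mm, A_gv = 2208, A_nv = 1×(276 − 3.5×26)×8 = 1480 mm²; tension to near edge: (44 − 0.5×26)×8 = 248 mm². R_n = min(0.6×450×1480, 0.6×300×2208) + 1.0×450×248 = min(399.6, 397.44) + 111.6 = 509.04 kN. φR_n = 0.75 × 509.04 = 381.8 kN.
Governing: min(534.8, 554.0, 280.8, 381.8) = 280.8 kN → net-section rupture.

280.8 kN (net-section rupture governs)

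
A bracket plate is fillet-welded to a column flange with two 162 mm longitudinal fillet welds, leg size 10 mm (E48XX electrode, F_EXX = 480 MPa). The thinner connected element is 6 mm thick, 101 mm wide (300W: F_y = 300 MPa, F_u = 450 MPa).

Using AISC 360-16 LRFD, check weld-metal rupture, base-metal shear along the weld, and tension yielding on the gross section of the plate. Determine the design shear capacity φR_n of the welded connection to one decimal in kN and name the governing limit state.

Weld metal: throat = 0.707×10 = 7.07 mm, L = 2×162 = 324 mm. φR_n = 0.75 × 0.6 × 480 × 7.07 × 324 = 494.8 kN.
Base metal shear (6 mm plate): yield φR_n = 1.0×0.6×300×6×324 = 349.9 kN; rupture φR_n = 0.75×0.6×450×6×324 = 393.7 kN; take 349.9 kN (yield).
Tension yield (gross): A_g = 101×6 = 606 mm². φR_n = 0.90 × 300 × 606 = 163.6 kN.
Governing: min(494.8, 349.9, 163.6) = 163.6 kN → gross-section yield.

163.6 kN (gross-section yield governs)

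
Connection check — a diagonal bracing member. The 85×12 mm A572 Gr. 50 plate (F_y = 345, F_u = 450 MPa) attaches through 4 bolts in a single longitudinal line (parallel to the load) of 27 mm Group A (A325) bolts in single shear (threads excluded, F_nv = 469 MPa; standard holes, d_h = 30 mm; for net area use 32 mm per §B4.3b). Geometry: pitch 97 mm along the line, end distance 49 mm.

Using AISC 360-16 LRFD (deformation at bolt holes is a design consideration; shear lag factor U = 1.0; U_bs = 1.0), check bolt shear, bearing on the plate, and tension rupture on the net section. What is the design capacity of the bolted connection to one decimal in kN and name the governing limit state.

Bolt shear: A_b = π(27)²/4 = 572.56 mm². φR_n = 0.75 × 469 × 572.56 × 4 × 1 = 805.6 kN.
Bearing (12 mm plate, F_u = 450 MPa): end bolts L_c = 49 − 30/2 = 34, R_n = min(1.2×34×12×450, 2.4×27×12×450) = 220.32 kN/bolt; interior L_c = 97 − 30 = 67, R_n = 349.92 kN/bolt. φR_n = 0.75 × (1×220.32 + 3×349.92) = 952.6 kN.
Tension rupture (net): A_n = (85 − 1×32)×12 = 636 mm² (U = 1.0, A_e = A_n). φR_n = 0.75 × 450 × 636 = 214.7 kN.
Governing: min(805.6, 952.6, 214.7) = 214.7 kN → net-section rupture.

214.7 kN (net-section rupture governs)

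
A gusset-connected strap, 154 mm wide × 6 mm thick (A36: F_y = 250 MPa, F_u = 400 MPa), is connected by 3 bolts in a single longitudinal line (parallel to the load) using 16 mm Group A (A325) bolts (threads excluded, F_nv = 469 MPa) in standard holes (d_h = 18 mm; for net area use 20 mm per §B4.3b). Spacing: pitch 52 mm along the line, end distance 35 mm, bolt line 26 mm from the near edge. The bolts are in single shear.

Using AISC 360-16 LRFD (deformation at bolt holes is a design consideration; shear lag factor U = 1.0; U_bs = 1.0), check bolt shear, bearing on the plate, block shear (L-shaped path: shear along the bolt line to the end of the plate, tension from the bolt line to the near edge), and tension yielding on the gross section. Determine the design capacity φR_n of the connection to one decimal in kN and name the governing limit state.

122.6 kN (block shear governs)

Bolt shear: A_b = π(16)²/4 = 201.06 mm². φR_n = 0.75 × 469 × 201.06 × 3 × 1 = 212.2 kN.
Bearing (6 mm plate, F_u = 400 MPa): end bolts L_c = 35 − 18/2 = 26, R_n = min(1.2×26×6×400, 2.4×16×6×400) = 74.88 kN/bolt; interior L_c = 52 − 18 = 34, R_n = 92.16 kN/bolt. φR_n = 0.75 × (1×74.88 + 2×92.16) = 194.4 kN.
Block shear: shear path 1×[35+2×52] = 1×139 mm, A_gv = 834, A_nv = 1×(139 − 2.5×20)×6 = 534 mm²; tension to near edge: (26 − 0.5×20)×6 = 96 mm². R_n = min(0.6×400×534, 0.6×250×834) + 1.0×400×96 = min(128.16, 125.1) + 38.4 = 163.5 kN. φR_n = 0.75 × 163.5 = 122.6 kN.
Tension yield (gross): A_g = 154×6 = 924 mm². φR_n = 0.90 × 250 × 924 = 207.9 kN.
Governing: min(212.2, 194.4, 122.6, 207.9) = 122.6 kN → block shear.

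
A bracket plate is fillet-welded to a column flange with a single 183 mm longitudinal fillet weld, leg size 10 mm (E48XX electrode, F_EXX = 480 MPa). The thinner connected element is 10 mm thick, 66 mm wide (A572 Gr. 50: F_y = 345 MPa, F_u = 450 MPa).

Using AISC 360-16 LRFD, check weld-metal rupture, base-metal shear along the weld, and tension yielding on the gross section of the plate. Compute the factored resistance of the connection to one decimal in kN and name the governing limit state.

204.9 kN (gross-section yield governs)

Weld metal: throat = 0.707×10 = 7.07 mm, L = 183 mm. φR_n = 0.75 × 0.6 × 480 × 7.07 × 183 = 279.5 kN.
Base metal shear (10 mm plate): yield φR_n = 1.0×0.6×345×10×183 = 378.8 kN; rupture φR_n = 0.75×0.6×450×10×183 = 370.6 kN; take 370.6 kN (rupture).
Tension yield (gross): A_g = 66×10 = 660 mm². φR_n = 0.90 × 345 × 660 = 204.9 kN.
Governing: min(279.5, 370.6, 204.9) = 204.9 kN → gross-section yield.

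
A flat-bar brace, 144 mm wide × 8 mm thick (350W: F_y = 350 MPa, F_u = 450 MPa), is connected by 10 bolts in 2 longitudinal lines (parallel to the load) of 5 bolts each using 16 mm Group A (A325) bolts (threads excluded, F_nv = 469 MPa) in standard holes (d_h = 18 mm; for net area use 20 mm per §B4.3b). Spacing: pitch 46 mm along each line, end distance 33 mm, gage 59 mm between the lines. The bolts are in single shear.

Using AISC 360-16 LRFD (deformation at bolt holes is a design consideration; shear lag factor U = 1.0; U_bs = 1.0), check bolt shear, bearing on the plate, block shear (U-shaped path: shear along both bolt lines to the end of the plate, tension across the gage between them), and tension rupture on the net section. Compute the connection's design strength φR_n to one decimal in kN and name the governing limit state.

Bolt shear: A_b = π(16)²/4 = 201.06 mm². φR_n = 0.75 × 469 × 201.06 × 10 × 1 = 707.2 kN.
Bearing (8 mm plate, F_u = 450 MPa): end bolts L_c = 33 − 18/2 = 24, R_n = min(1.2×24×8×450, 2.4×16×8×450) = 103.68 kN/bolt; interior L_c = 46 − 18 = 28, R_n = 120.96 kN/bolt. φR_n = 0.75 × (2×103.68 + 8×120.96) = 881.3 kN.
Block shear: shear path 2×[33+4×46] = 2×217 mm, A_gv = 3472, A_nv = 2×(217 − 4.5×20)×8 = 2032 mm²; tension across gage: (59 − 1×20)×8 = 312 mm². R_n = min(0.6×450×2032, 0.6×350×3472) + 1.0×450×312 = min(548.64, 729.12) + 140.4 = 689.04 kN. φR_n = 0.75 × 689.04 = 516.8 kN.
Tension rupture (net): A_n = (144 − 2×20)×8 = 832 mm² (U = 1.0, A_e = A_n). φR_n = 0.75 × 450 × 832 = 280.8 kN.
Governing: min(707.2, 881.3, 516.8, 280.8) = 280.8 kN → net-section rupture.

280.8 kN (net-section rupture governs)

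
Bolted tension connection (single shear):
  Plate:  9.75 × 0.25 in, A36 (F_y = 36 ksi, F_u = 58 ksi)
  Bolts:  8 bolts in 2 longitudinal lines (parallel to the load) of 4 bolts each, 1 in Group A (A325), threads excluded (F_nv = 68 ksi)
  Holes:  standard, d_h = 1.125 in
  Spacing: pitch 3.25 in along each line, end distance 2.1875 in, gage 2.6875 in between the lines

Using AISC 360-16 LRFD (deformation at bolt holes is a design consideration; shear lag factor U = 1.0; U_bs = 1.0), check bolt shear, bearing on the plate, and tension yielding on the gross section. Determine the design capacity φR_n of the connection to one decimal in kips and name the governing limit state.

Bolt shear: A_b = π(1)²/4 = 0.7854 in². φR_n = 0.75 × 68 × 0.7854 × 8 × 1 = 320.4 kips.
Bearing (0.25 in plate, F_u = 58 ksi): end bolts L_c = 2.1875 − 1.125/2 = 1.625, R_n = min(1.2×1.625×0.25×58, 2.4×1×0.25×58) = 28.275 kips/bolt; interior L_c = 3.25 − 1.125 = 2.125, R_n = 34.8 kips/bolt. φR_n = 0.75 × (2×28.275 + 6×34.8) = 199.0 kips.
Tension yield (gross): A_g = 9.75×0.25 = 2.4375 in². φR_n = 0.90 × 36 × 2.4375 = 79.0 kips.
Governing: min(320.4, 199.0, 79.0) = 79.0 kips → gross-section yield.

79.0 kips (gross-section yield governs)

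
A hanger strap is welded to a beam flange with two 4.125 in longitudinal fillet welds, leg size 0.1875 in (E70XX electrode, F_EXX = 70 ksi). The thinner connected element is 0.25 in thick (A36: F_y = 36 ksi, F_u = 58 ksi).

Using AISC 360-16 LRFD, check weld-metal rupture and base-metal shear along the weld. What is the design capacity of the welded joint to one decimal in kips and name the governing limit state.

34.4 kips (weld metal governs)

Weld metal: throat = 0.707×0.1875 = 0.13256 in, L = 2×4.125 = 8.25 in. φR_n = 0.75 × 0.6 × 70 × 0.13256 × 8.25 = 34.4 kips.
Base metal shear (0.25 in plate): yield φR_n = 1.0×0.6×36×0.25×8.25 = 44.6 kips; rupture φR_n = 0.75×0.6×58×0.25×8.25 = 53.8 kips; take 44.6 kips (yield).
Governing: min(34.4, 44.6) = 34.4 kips → weld metal.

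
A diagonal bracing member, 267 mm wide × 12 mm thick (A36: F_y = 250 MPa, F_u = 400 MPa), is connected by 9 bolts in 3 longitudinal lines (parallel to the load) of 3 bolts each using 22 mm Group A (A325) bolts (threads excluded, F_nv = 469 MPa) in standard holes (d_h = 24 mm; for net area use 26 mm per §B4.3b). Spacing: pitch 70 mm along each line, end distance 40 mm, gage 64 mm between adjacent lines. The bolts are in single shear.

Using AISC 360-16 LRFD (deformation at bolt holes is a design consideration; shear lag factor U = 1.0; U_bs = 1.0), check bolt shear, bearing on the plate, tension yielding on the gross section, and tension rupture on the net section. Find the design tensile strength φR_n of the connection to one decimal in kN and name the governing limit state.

680.4 kN (net-section rupture governs)

Bolt shear: A_b = π(22)²/4 = 380.13 mm². φR_n = 0.75 × 469 × 380.13 × 9 × 1 = 1203.4 kN.
Bearing (12 mm plate, F_u = 400 MPa): end bolts L_c = 40 − 24/2 = 28, R_n = min(1.2×28×12×400, 2.4×22×12×400) = 161.28 kN/bolt; interior L_c = 70 − 24 = 46, R_n = 253.44 kN/bolt. φR_n = 0.75 × (3×161.28 + 6×253.44) = 1503.4 kN.
Tension yield (gross): A_g = 267×12 = 3204 mm². φR_n = 0.90 × 250 × 3204 = 720.9 kN.
Tension rupture (net): A_n = (267 − 3×26)×12 = 2268 mm² (U = 1.0, A_e = A_n). φR_n = 0.75 × 400 × 2268 = 680.4 kN.
Governing: min(1203.4, 1503.4, 720.9, 680.4) = 680.4 kN → net-section rupture.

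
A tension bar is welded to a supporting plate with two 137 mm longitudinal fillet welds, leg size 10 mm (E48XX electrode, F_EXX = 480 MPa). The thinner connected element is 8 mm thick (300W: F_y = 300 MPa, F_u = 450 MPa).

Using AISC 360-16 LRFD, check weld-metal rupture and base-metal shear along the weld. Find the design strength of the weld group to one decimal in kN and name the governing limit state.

394.6 kN (base-metal shear governs)

Weld metal: throat = 0.707×10 = 7.07 mm, L = 2×137 = 274 mm. φR_n = 0.75 × 0.6 × 480 × 7.07 × 274 = 418.4 kN.
Base metal shear (8 mm plate): yield φR_n = 1.0×0.6×300×8×274 = 394.6 kN; rupture φR_n = 0.75×0.6×450×8×274 = 443.9 kN; take 394.6 kN (yield).
Governing: min(418.4, 394.6) = 394.6 kN → base-metal shear.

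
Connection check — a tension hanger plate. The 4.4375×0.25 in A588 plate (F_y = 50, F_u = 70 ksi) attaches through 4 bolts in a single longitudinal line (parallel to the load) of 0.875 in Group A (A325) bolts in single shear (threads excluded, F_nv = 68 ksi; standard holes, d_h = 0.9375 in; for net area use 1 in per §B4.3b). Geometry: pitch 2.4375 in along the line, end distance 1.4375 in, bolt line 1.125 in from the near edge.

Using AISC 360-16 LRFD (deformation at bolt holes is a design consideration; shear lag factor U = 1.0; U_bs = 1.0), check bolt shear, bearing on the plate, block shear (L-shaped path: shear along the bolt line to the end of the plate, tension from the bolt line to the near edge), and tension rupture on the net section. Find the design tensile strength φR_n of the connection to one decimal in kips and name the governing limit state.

45.1 kips (net-section rupture governs)

Bolt shear: A_b = π(0.875)²/4 = 0.60132 in². φR_n = 0.75 × 68 × 0.60132 × 4 × 1 = 122.7 kips.
Bearing (0.25 in plate, F_u = 70 ksi): end bolts L_c = 1.4375 − 0.9375/2 = 0.96875, R_n = min(1.2×0.96875×0.25×70, 2.4×0.875×0.25×70) = 20.344 kips/bolt; interior L_c = 2.4375 − 0.9375 = 1.5, R_n = 31.5 kips/bolt. φR_n = 0.75 × (1×20.344 + 3×31.5) = 86.1 kips.
Block shear: shear path 1×[1.4375+3×2.4375] = 1×8.75 in, A_gv = 2.1875, A_nv = 1×(8.75 − 3.5×1)×0.25 = 1.3125 in²; tension to near edge: (1.125 − 0.5×1)×0.25 = 0.15625 in². R_n = min(0.6×70×1.3125, 0.6×50×2.1875) + 1.0×70×0.15625 = min(55.125, 65.625) + 10.938 = 66.063 kips. φR_n = 0.75 × 66.063 = 49.5 kips.
Tension rupture (net): A_n = (4.4375 − 1×1)×0.25 = 0.85938 in² (U = 1.0, A_e = A_n). φR_n = 0.75 × 70 × 0.85938 = 45.1 kips.
Governing: min(122.7, 86.1, 49.5, 45.1) = 45.1 kips → net-section rupture.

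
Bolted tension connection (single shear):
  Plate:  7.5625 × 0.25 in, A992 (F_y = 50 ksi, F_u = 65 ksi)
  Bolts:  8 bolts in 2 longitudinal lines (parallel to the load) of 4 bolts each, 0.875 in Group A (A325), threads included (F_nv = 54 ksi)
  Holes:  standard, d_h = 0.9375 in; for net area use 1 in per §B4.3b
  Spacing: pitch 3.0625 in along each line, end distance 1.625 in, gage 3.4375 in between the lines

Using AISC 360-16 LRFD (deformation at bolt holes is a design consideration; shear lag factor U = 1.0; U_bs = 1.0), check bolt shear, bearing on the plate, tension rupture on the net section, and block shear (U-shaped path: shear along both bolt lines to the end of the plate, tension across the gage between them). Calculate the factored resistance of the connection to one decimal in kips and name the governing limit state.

67.8 kips (net-section rupture governs)

Bolt shear: A_b = π(0.875)²/4 = 0.60132 in². φR_n = 0.75 × 54 × 0.60132 × 8 × 1 = 194.8 kips.
Bearing (0.25 in plate, F_u = 65 ksi): end bolts L_c = 1.625 − 0.9375/2 = 1.15625, R_n = min(1.2×1.15625×0.25×65, 2.4×0.875×0.25×65) = 22.547 kips/bolt; interior L_c = 3.0625 − 0.9375 = 2.125, R_n = 34.125 kips/bolt. φR_n = 0.75 × (2×22.547 + 6×34.125) = 187.4 kips.
Tension rupture (net): A_n = (7.5625 − 2×1)×0.25 = 1.3906 in² (U = 1.0, A_e = A_n). φR_n = 0.75 × 65 × 1.3906 = 67.8 kips.
Block shear: shear path 2×[1.625+3×3.0625] = 2×10.8125 in, A_gv = 5.4063, A_nv = 2×(10.8125 − 3.5×1)×0.25 = 3.6563 in²; tension across gage: (3.4375 − 1×1)×0.25 = 0.60938 in². R_n = min(0.6×65×3.6563, 0.6×50×5.4063) + 1.0×65×0.60938 = min(142.6, 162.19) + 39.61 = 182.21 kips. φR_n = 0.75 × 182.21 = 136.7 kips.
Governing: min(194.8, 187.4, 67.8, 136.7) = 67.8 kips → net-section rupture.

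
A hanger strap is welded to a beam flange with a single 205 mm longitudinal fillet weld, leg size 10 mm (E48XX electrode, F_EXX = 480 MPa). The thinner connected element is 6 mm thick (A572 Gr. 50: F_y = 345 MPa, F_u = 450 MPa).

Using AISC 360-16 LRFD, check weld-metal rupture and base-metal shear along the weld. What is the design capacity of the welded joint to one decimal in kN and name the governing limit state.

Weld metal: throat = 0.707×10 = 7.07 mm, L = 205 mm. φR_n = 0.75 × 0.6 × 480 × 7.07 × 205 = 313.1 kN.
Base metal shear (6 mm plate): yield φR_n = 1.0×0.6×345×6×205 = 254.6 kN; rupture φR_n = 0.75×0.6×450×6×205 = 249.1 kN; take 249.1 kN (rupture).
Governing: min(313.1, 249.1) = 249.1 kN → base-metal shear.

249.1 kN (base-metal shear governs)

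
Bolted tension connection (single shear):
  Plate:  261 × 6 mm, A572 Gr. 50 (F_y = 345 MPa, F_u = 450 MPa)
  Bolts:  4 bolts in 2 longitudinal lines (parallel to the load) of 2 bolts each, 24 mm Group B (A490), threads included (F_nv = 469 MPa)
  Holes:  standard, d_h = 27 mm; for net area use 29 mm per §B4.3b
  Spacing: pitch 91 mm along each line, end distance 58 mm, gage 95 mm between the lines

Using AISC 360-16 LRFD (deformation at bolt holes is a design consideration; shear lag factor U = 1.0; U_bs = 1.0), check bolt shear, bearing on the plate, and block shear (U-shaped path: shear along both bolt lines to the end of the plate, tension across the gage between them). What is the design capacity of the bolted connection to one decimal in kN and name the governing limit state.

Bolt shear: A_b = π(24)²/4 = 452.39 mm². φR_n = 0.75 × 469 × 452.39 × 4 × 1 = 636.5 kN.
Bearing (6 mm plate, F_u = 450 MPa): end bolts L_c = 58 − 27/2 = 44.5, R_n = min(1.2×44.5×6×450, 2.4×24×6×450) = 144.18 kN/bolt; interior L_c = 91 − 27 = 64, R_n = 155.52 kN/bolt. φR_n = 0.75 × (2×144.18 + 2×155.52) = 449.6 kN.
Block shear: shear path 2×[58+1×91] = 2×149 mm, A_gv = 1788, A_nv = 2×(149 − 1.5×29)×6 = 1266 mm²; tension across gage: (95 − 1×29)×6 = 396 mm². R_n = min(0.6×450×1266, 0.6×345×1788) + 1.0×450×396 = min(341.82, 370.12) + 178.2 = 520.02 kN. φR_n = 0.75 × 520.02 = 390.0 kN.
Governing: min(636.5, 449.6, 390.0) = 390.0 kN → block shear.

390.0 kN (block shear governs)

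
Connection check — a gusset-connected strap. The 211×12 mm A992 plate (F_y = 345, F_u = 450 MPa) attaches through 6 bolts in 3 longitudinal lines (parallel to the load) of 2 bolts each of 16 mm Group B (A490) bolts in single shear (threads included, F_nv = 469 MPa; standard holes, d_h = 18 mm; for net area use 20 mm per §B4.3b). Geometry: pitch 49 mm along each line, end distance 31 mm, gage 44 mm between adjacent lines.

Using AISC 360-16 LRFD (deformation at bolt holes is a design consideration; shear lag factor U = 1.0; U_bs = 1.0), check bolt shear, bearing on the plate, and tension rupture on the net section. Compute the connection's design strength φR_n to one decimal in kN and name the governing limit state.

424.3 kN (bolt shear governs)

Bolt shear: A_b = π(16)²/4 = 201.06 mm². φR_n = 0.75 × 469 × 201.06 × 6 × 1 = 424.3 kN.
Bearing (12 mm plate, F_u = 450 MPa): end bolts L_c = 31 − 18/2 = 22, R_n = min(1.2×22×12×450, 2.4×16×12×450) = 142.56 kN/bolt; interior L_c = 49 − 18 = 31, R_n = 200.88 kN/bolt. φR_n = 0.75 × (3×142.56 + 3×200.88) = 772.7 kN.
Tension rupture (net): A_n = (211 − 3×20)×12 = 1812 mm² (U = 1.0, A_e = A_n). φR_n = 0.75 × 450 × 1812 = 611.6 kN.
Governing: min(424.3, 772.7, 611.6) = 424.3 kN → bolt shear.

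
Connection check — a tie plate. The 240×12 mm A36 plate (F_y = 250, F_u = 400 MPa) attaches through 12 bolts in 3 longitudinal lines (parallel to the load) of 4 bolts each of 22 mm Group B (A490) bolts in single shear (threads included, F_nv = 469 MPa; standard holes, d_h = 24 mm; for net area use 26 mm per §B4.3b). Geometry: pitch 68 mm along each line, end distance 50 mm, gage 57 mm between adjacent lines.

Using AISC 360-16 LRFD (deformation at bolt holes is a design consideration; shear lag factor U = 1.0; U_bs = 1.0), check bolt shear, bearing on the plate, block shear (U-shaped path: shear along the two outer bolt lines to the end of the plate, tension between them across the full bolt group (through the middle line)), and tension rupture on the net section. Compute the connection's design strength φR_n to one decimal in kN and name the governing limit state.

Bolt shear: A_b = π(22)²/4 = 380.13 mm². φR_n = 0.75 × 469 × 380.13 × 12 × 1 = 1604.5 kN.
Bearing (12 mm plate, F_u = 400 MPa): end bolts L_c = 50 − 24/2 = 38, R_n = min(1.2×38×12×400, 2.4×22×12×400) = 218.88 kN/bolt; interior L_c = 68 − 24 = 44, R_n = 253.44 kN/bolt. φR_n = 0.75 × (3×218.88 + 9×253.44) = 2203.2 kN.
Block shear: shear path 2×[50+3×68] = 2×254 mm, A_gv = 6096, A_nv = 2×(254 − 3.5×26)×12 = 3912 mm²; tension across gage: (114 − 2×26)×12 = 744 mm². R_n = min(0.6×400×3912, 0.6×250×6096) + 1.0×400×744 = min(938.88, 914.4) + 297.6 = 1212 kN. φR_n = 0.75 × 1212 = 909.0 kN.
Tension rupture (net): A_n = (240 − 3×26)×12 = 1944 mm² (U = 1.0, A_e = A_n). φR_n = 0.75 × 400 × 1944 = 583.2 kN.
Governing: min(1604.5, 2203.2, 909.0, 583.2) = 583.2 kN → net-section rupture.

583.2 kN (net-section rupture governs)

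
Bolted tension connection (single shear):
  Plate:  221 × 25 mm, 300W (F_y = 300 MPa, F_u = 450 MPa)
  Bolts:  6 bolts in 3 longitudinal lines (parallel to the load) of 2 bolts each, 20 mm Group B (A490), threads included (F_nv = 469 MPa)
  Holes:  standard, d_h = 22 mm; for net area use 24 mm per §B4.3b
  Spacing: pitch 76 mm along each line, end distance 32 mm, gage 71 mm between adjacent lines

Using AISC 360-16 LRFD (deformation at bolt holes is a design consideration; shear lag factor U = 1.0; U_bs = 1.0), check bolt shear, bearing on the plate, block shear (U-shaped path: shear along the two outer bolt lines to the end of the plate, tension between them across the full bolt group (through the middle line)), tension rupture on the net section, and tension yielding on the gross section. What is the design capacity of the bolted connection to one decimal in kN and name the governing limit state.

663.0 kN (bolt shear governs)

Bolt shear: A_b = π(20)²/4 = 314.16 mm². φR_n = 0.75 × 469 × 314.16 × 6 × 1 = 663.0 kN.
Bearing (25 mm plate, F_u = 450 MPa): end bolts L_c = 32 − 22/2 = 21, R_n = min(1.2×21×25×450, 2.4×20×25×450) = 283.5 kN/bolt; interior L_c = 76 − 22 = 54, R_n = 540 kN/bolt. φR_n = 0.75 × (3×283.5 + 3×540) = 1852.9 kN.
Block shear: shear path 2×[32+1×76] = 2×108 mm, A_gv = 5400, A_nv = 2×(108 − 1.5×24)×25 = 3600 mm²; tension across gage: (142 − 2×24)×25 = 2350 mm². R_n = min(0.6×450×3600, 0.6×300×5400) + 1.0×450×2350 = min(972, 972) + 1057.5 = 2029.5 kN. φR_n = 0.75 × 2029.5 = 1522.1 kN.
Tension rupture (net): A_n = (221 − 3×24)×25 = 3725 mm² (U = 1.0, A_e = A_n). φR_n = 0.75 × 450 × 3725 = 1257.2 kN.
Tension yield (gross): A_g = 221×25 = 5525 mm². φR_n = 0.90 × 300 × 5525 = 1491.8 kN.
Governing: min(663.0, 1852.9, 1522.1, 1257.2, 1491.8) = 663.0 kN → bolt shear.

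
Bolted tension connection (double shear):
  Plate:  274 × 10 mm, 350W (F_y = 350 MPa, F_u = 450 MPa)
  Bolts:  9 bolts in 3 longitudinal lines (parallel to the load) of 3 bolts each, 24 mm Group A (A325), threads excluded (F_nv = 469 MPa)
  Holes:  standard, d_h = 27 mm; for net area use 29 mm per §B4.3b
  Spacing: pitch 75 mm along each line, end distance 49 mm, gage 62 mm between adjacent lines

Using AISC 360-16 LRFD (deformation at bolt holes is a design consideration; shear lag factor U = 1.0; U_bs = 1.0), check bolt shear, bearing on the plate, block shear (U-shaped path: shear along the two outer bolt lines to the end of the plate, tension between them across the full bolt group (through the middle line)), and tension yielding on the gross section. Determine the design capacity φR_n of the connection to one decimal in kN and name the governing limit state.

735.1 kN (block shear governs)

Bolt shear: A_b = π(24)²/4 = 452.39 mm². φR_n = 0.75 × 469 × 452.39 × 9 × 2 = 2864.3 kN.
Bearing (10 mm plate, F_u = 450 MPa): end bolts L_c = 49 − 27/2 = 35.5, R_n = min(1.2×35.5×10×450, 2.4×24×10×450) = 191.7 kN/bolt; interior L_c = 75 − 27 = 48, R_n = 259.2 kN/bolt. φR_n = 0.75 × (3×191.7 + 6×259.2) = 1597.7 kN.
Block shear: shear path 2×[49+2×75] = 2×199 mm, A_gv = 3980, A_nv = 2×(199 − 2.5×29)×10 = 2530 mm²; tension across gage: (124 − 2×29)×10 = 660 mm². R_n = min(0.6×450×2530, 0.6×350×3980) + 1.0×450×660 = min(683.1, 835.8) + 297 = 980.1 kN. φR_n = 0.75 × 980.1 = 735.1 kN.
Tension yield (gross): A_g = 274×10 = 2740 mm². φR_n = 0.90 × 350 × 2740 = 863.1 kN.
Governing: min(2864.3, 1597.7, 735.1, 863.1) = 735.1 kN → block shear.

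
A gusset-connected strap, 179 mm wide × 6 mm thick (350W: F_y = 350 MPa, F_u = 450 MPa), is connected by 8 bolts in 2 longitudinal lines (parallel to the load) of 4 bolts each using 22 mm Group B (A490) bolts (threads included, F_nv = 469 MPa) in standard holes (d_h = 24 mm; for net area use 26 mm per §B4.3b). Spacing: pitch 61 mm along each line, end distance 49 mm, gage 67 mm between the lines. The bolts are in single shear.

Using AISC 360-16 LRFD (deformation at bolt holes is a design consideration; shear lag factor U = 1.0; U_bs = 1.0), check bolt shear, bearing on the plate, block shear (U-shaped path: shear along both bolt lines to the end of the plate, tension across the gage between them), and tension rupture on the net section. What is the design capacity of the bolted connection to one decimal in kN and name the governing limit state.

257.2 kN (net-section rupture governs)

Bolt shear: A_b = π(22)²/4 = 380.13 mm². φR_n = 0.75 × 469 × 380.13 × 8 × 1 = 1069.7 kN.
Bearing (6 mm plate, F_u = 450 MPa): end bolts L_c = 49 − 24/2 = 37, R_n = min(1.2×37×6×450, 2.4×22×6×450) = 119.88 kN/bolt; interior L_c = 61 − 24 = 37, R_n = 119.88 kN/bolt. φR_n = 0.75 × (2×119.88 + 6×119.88) = 719.3 kN.
Block shear: shear path 2×[49+3×61] = 2×232 mm, A_gv = 2784, A_nv = 2×(232 − 3.5×26)×6 = 1692 mm²; tension across gage: (67 − 1×26)×6 = 246 mm². R_n = min(0.6×450×1692, 0.6×350×2784) + 1.0×450×246 = min(456.84, 584.64) + 110.7 = 567.54 kN. φR_n = 0.75 × 567.54 = 425.7 kN.
Tension rupture (net): A_n = (179 − 2×26)×6 = 762 mm² (U = 1.0, A_e = A_n). φR_n = 0.75 × 450 × 762 = 257.2 kN.
Governing: min(1069.7, 719.3, 425.7, 257.2) = 257.2 kN → net-section rupture.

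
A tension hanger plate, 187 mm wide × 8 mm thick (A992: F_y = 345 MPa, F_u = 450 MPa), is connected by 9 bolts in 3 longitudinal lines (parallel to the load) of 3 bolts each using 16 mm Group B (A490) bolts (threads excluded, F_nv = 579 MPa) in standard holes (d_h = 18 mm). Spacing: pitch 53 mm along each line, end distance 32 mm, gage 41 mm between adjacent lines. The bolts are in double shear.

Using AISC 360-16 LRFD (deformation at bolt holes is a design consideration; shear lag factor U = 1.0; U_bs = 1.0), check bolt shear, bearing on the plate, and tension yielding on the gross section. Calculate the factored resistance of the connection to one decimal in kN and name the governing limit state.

464.5 kN (gross-section yield governs)

Bolt shear: A_b = π(16)²/4 = 201.06 mm². φR_n = 0.75 × 579 × 201.06 × 9 × 2 = 1571.6 kN.
Bearing (8 mm plate, F_u = 450 MPa): end bolts L_c = 32 − 18/2 = 23, R_n = min(1.2×23×8×450, 2.4×16×8×450) = 99.36 kN/bolt; interior L_c = 53 − 18 = 35, R_n = 138.24 kN/bolt. φR_n = 0.75 × (3×99.36 + 6×138.24) = 845.6 kN.
Tension yield (gross): A_g = 187×8 = 1496 mm². φR_n = 0.90 × 345 × 1496 = 464.5 kN.
Governing: min(1571.6, 845.6, 464.5) = 464.5 kN → gross-section yield.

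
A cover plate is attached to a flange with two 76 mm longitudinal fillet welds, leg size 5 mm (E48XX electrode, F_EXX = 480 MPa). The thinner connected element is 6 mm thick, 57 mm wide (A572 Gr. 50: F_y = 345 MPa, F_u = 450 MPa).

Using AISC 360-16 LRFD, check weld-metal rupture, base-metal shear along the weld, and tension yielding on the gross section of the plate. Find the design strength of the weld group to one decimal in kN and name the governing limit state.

Weld metal: throat = 0.707×5 = 3.535 mm, L = 2×76 = 152 mm. φR_n = 0.75 × 0.6 × 480 × 3.535 × 152 = 116.1 kN.
Base metal shear (6 mm plate): yield φR_n = 1.0×0.6×345×6×152 = 188.8 kN; rupture φR_n = 0.75×0.6×450×6×152 = 184.7 kN; take 184.7 kN (rupture).
Tension yield (gross): A_g = 57×6 = 342 mm². φR_n = 0.90 × 345 × 342 = 106.2 kN.
Governing: min(116.1, 184.7, 106.2) = 106.2 kN → gross-section yield.

106.2 kN (gross-section yield governs)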